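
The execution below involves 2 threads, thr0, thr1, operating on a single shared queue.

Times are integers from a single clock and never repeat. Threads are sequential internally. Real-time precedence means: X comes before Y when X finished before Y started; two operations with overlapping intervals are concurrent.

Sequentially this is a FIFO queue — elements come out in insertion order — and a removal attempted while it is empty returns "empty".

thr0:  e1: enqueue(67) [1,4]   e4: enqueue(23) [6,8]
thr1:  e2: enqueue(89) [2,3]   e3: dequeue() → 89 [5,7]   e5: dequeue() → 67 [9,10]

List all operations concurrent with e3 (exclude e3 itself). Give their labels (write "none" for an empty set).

e3 runs from 5 to 7; window-overlapping ops are concurrent
e1 [1,4]: before
e2 [2,3]: before
e4 [6,8]: concurrent
e5 [9,10]: after

e4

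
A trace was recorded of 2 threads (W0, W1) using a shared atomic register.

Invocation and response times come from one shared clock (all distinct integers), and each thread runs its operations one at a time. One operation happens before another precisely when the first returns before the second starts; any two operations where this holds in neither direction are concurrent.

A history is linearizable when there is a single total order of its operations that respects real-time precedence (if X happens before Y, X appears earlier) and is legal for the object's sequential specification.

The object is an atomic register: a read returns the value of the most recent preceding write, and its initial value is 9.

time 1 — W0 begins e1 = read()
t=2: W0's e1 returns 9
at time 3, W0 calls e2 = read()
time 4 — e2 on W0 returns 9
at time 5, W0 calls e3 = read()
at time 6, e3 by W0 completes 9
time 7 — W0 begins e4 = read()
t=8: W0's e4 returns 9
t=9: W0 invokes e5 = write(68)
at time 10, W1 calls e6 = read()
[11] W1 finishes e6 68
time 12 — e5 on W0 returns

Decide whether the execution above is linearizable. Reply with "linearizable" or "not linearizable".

linearizable

a witness: e1, e2, e3, e4, e5, e6
after step 1 (e1 read() → 9): value 9
after step 2 (e2 read() → 9): value 9
after step 3 (e3 read() → 9): value 9
after step 4 (e4 read() → 9): value 9
after step 5 (e5 write(68)): value 68
after step 6 (e6 read() → 68): value 68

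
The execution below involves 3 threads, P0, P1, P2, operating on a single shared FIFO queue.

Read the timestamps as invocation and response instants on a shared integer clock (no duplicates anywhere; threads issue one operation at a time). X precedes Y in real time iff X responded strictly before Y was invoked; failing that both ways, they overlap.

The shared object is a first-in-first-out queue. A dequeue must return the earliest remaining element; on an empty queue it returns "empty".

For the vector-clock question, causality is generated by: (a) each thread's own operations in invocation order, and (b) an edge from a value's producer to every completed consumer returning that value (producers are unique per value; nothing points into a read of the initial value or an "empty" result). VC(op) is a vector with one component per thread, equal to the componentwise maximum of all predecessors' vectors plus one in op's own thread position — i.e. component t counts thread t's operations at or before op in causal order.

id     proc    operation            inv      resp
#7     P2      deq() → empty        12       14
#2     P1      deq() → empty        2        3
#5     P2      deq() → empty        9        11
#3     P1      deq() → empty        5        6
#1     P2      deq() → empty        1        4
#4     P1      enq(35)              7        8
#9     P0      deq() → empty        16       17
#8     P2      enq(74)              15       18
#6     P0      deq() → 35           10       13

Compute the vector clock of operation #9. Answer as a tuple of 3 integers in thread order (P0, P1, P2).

invoked at 1, #1 has no predecessors; its own P2 bump gives (0, 0, 1)
invoked at 2, #2 has no predecessors; its own P1 bump gives (0, 1, 0)
VC(#5, invoked at 9): max of VC(#1)=(0, 0, 1), then +1 on thread P2 → (0, 0, 2)
VC(#3, invoked at 5): max of VC(#2)=(0, 1, 0), then +1 on thread P1 → (0, 2, 0)
VC(#7, invoked at 12): max of VC(#5)=(0, 0, 2), then +1 on thread P2 → (0, 0, 3)
VC(#4, invoked at 7): max of VC(#3)=(0, 2, 0), then +1 on thread P1 → (0, 3, 0)
VC(#8, invoked at 15): max of VC(#7)=(0, 0, 3), then +1 on thread P2 → (0, 0, 4)
VC(#6, invoked at 10): max of VC(#4)=(0, 3, 0), then +1 on thread P0 → (1, 3, 0)
VC(#9, invoked at 16): max of VC(#6)=(1, 3, 0), then +1 on thread P0 → (2, 3, 0)
target: VC(#9) = (2, 3, 0)

(2, 3, 0)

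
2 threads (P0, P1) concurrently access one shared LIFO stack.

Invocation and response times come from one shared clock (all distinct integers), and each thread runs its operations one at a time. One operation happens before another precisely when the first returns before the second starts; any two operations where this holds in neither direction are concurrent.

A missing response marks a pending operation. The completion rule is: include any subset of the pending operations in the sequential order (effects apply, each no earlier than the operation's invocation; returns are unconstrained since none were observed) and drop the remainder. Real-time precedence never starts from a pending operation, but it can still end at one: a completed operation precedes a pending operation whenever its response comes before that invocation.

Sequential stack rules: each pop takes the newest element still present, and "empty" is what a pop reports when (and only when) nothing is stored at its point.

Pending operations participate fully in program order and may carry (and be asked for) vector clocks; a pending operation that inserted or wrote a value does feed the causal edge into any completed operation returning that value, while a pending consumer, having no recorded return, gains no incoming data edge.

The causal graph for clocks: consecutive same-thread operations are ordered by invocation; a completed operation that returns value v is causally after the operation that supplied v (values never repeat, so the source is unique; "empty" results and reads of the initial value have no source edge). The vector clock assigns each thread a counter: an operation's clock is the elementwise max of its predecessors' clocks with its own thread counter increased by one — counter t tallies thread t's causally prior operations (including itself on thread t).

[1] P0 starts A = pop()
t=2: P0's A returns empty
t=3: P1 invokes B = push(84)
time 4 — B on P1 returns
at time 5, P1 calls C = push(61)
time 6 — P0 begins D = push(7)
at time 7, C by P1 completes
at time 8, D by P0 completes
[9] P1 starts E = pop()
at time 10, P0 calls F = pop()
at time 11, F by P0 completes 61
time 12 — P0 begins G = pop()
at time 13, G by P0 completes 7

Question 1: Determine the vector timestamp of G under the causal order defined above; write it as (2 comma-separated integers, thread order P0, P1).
(4, 2)

no predecessors for B (invoked 3): P1 increments from zero → (0, 1)
no predecessors for A (invoked 1): P0 increments from zero → (1, 0)
merge at C (invoked 5): VC(B)=(0, 1), own-thread bump on P1 → (0, 2)
merge at D (invoked 6): VC(A)=(1, 0), own-thread bump on P0 → (2, 0)
merge at E (invoked 9): VC(C)=(0, 2), own-thread bump on P1 → (0, 3)
merge at F (invoked 10): VC(C)=(0, 2), VC(D)=(2, 0), own-thread bump on P0 → (3, 2)
merge at G (invoked 12): VC(D)=(2, 0), VC(F)=(3, 2), own-thread bump on P0 → (4, 2)
target: VC(G) = (4, 2)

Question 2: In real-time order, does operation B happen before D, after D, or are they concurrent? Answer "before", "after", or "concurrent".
before

B spans [3,4], D spans [6,8]
resp(B)=4 < inv(D)=6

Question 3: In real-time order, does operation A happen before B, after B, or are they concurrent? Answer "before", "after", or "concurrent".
before

A spans [1,2], B spans [3,4]
resp(A)=2 < inv(B)=3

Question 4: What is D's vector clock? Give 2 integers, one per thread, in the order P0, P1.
(2, 0)

invoked at 3, B has no predecessors; its own P1 bump gives (0, 1)
invoked at 1, A has no predecessors; its own P0 bump gives (1, 0)
C (invocation 5): componentwise max over VC(B)=(0, 1), +1 at P1, giving (0, 2)
D (invocation 6): componentwise max over VC(A)=(1, 0), +1 at P0, giving (2, 0)
E (invocation 9): componentwise max over VC(C)=(0, 2), +1 at P1, giving (0, 3)
F (invocation 10): componentwise max over VC(C)=(0, 2), VC(D)=(2, 0), +1 at P0, giving (3, 2)
G (invocation 12): componentwise max over VC(D)=(2, 0), VC(F)=(3, 2), +1 at P0, giving (4, 2)
target: VC(D) = (2, 0)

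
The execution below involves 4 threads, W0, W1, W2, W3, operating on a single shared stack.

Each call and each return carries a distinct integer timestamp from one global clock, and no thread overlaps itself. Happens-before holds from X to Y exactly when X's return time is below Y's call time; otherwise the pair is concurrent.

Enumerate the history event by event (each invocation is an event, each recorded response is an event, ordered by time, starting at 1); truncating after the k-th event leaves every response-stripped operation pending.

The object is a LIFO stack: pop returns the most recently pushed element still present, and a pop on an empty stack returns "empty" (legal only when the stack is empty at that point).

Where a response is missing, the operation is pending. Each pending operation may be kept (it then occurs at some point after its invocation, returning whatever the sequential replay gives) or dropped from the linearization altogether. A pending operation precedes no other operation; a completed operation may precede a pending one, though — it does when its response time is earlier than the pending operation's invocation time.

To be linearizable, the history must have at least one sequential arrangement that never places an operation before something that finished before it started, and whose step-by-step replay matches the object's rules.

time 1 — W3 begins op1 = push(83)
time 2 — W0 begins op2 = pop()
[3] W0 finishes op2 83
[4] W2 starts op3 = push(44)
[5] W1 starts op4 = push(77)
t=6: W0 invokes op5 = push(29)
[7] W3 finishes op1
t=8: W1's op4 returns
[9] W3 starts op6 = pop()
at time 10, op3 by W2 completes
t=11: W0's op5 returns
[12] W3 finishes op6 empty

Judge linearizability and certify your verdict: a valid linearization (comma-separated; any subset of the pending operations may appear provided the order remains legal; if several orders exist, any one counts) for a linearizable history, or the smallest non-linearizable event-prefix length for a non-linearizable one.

already the first 12 events (up to op6's response at time 12) admit no linearization; the first 11 still do
52 orders of the 6 completed stack ops respect real time; none is legal
one such order, op1, op2, op3, op4, op5, op6, breaks at step 6 where op6 pop() → empty is illegal
one such order, op1, op2, op3, op4, op6, op5, breaks at step 5 where op6 pop() → empty is illegal

not linearizable — minimal violating prefix: 12 events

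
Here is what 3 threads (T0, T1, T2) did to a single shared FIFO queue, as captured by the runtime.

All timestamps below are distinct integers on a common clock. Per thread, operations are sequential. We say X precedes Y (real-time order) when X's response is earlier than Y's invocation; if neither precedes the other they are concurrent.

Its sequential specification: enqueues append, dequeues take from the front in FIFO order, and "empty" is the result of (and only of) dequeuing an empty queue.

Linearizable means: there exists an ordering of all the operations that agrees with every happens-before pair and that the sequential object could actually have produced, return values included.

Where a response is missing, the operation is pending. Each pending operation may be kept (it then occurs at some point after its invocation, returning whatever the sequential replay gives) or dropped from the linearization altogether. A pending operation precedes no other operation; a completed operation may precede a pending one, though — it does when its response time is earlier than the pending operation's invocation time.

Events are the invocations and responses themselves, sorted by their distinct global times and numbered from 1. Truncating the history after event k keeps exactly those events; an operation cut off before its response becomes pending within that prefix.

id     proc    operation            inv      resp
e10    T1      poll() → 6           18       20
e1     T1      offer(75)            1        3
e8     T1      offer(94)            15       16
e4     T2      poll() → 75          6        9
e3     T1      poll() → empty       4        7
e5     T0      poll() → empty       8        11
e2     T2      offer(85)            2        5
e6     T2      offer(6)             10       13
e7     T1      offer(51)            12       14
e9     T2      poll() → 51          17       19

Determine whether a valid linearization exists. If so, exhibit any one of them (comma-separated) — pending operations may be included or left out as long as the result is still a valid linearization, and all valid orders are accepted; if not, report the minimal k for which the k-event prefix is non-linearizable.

not linearizable — minimal violating prefix: 7 events

already the first 7 events (up to e3's response at time 7) admit no linearization; the first 6 still do
every one of the 3 real-time-consistent orders over 3 completed FIFO queue ops fails the sequential spec
completion choices over the 1 pending operation (e4) were checked; none helps
one such order, e1, e2, e3 (pending dropped), breaks at step 3 where e3 poll() → empty is illegal
one such order, e1, e3, e2 (pending dropped), breaks at step 2 where e3 poll() → empty is illegal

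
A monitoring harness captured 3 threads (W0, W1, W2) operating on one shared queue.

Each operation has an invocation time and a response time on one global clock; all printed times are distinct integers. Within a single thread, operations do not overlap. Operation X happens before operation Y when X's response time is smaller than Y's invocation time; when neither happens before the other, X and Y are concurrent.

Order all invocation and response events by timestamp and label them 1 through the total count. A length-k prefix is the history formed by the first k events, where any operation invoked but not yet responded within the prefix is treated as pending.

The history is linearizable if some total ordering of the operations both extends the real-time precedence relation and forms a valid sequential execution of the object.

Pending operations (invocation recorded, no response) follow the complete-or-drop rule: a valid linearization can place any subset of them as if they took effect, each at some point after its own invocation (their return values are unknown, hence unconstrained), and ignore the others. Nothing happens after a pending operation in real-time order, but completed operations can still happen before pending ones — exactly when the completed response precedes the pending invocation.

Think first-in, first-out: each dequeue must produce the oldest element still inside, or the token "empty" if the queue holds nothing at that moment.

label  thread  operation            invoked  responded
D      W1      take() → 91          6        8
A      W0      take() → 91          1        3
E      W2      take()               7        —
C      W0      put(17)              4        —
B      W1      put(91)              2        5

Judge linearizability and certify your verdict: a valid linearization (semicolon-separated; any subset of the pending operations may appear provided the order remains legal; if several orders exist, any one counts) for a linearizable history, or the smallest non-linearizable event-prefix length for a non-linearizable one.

events 1..7 are fine; event 8 — the response of D at time 8 — makes the prefix non-linearizable
all 2 real-time-respecting orders fail — 3 completed queue operations, no legal replay
including or dropping the 2 pending operations (C, E) in any combination fails
sample order A, B, D (pending dropped) stalls at step 1 — A take() → 91 has no legal effect
sample order B, A, D (pending dropped) stalls at step 3 — D take() → 91 has no legal effect

not linearizable — minimal violating prefix: 8 events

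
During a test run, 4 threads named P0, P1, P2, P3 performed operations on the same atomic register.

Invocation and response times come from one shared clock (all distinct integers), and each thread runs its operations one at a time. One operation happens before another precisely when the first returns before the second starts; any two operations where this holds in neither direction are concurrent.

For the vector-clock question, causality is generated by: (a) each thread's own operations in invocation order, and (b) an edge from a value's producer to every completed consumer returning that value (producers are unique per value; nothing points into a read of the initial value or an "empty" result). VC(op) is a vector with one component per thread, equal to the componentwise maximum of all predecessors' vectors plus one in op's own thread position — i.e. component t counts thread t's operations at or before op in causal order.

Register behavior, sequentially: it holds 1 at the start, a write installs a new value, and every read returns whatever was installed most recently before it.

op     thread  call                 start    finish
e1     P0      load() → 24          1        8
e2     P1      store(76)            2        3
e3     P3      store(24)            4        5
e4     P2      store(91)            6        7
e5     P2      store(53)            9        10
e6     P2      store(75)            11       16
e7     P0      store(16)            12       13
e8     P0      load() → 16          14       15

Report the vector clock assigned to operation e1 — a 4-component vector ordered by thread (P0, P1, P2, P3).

(1, 0, 0, 1)

e3, invoked 4, has no incoming edges; only P3's bump applies → (0, 0, 0, 1)
e4, invoked 6, has no incoming edges; only P2's bump applies → (0, 0, 1, 0)
e2, invoked 2, has no incoming edges; only P1's bump applies → (0, 1, 0, 0)
from VC(e4)=(0, 0, 1, 0), e5 (invoked 9) maxes components and bumps P2 → (0, 0, 2, 0)
from VC(e3)=(0, 0, 0, 1), e1 (invoked 1) maxes components and bumps P0 → (1, 0, 0, 1)
from VC(e5)=(0, 0, 2, 0), e6 (invoked 11) maxes components and bumps P2 → (0, 0, 3, 0)
from VC(e1)=(1, 0, 0, 1), e7 (invoked 12) maxes components and bumps P0 → (2, 0, 0, 1)
from VC(e7)=(2, 0, 0, 1), e8 (invoked 14) maxes components and bumps P0 → (3, 0, 0, 1)
target: VC(e1) = (1, 0, 0, 1)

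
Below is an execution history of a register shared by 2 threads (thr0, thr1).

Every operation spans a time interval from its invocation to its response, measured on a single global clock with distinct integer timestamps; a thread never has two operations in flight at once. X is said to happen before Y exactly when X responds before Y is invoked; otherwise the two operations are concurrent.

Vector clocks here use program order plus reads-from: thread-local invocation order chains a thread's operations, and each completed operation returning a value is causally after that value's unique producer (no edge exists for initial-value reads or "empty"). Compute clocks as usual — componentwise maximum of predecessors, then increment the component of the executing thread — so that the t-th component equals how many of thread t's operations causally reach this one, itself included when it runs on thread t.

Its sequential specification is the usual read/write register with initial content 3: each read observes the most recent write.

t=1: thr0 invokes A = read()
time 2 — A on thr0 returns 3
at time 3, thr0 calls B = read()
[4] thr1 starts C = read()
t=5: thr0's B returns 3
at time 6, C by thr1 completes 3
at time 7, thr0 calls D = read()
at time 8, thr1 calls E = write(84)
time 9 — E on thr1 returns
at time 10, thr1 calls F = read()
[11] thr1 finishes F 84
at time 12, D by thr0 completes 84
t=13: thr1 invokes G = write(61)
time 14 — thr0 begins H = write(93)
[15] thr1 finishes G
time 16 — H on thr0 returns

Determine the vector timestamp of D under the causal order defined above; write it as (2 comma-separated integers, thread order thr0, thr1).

(3, 2)

C, invoked 4, has no incoming edges; only thr1's bump applies → (0, 1)
A, invoked 1, has no incoming edges; only thr0's bump applies → (1, 0)
E (invocation 8): componentwise max over VC(C)=(0, 1), +1 at thr1, giving (0, 2)
B (invocation 3): componentwise max over VC(A)=(1, 0), +1 at thr0, giving (2, 0)
F (invocation 10): componentwise max over VC(E)=(0, 2), +1 at thr1, giving (0, 3)
G (invocation 13): componentwise max over VC(F)=(0, 3), +1 at thr1, giving (0, 4)
D (invocation 7): componentwise max over VC(B)=(2, 0), VC(E)=(0, 2), +1 at thr0, giving (3, 2)
H (invocation 14): componentwise max over VC(D)=(3, 2), +1 at thr0, giving (4, 2)
target: VC(D) = (3, 2)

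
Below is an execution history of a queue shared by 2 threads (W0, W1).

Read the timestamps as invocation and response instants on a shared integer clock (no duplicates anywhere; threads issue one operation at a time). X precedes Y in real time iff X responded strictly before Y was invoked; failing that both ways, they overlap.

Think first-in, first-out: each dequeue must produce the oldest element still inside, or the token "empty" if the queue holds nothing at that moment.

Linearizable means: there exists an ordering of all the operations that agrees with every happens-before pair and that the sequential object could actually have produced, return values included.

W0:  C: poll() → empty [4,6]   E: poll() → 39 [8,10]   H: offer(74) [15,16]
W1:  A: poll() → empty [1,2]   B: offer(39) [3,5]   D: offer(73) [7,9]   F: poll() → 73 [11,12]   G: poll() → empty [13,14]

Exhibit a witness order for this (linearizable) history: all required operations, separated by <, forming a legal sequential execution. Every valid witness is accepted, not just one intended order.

A < C < B < D < E < F < G < H

1. A poll() → empty, leaving queue <>
2. C poll() → empty, leaving queue <>
3. B offer(39), leaving queue <39>
4. D offer(73), leaving queue <39,73>
5. E poll() → 39, leaving queue <73>
6. F poll() → 73, leaving queue <>
7. G poll() → empty, leaving queue <>
8. H offer(74), leaving queue <74>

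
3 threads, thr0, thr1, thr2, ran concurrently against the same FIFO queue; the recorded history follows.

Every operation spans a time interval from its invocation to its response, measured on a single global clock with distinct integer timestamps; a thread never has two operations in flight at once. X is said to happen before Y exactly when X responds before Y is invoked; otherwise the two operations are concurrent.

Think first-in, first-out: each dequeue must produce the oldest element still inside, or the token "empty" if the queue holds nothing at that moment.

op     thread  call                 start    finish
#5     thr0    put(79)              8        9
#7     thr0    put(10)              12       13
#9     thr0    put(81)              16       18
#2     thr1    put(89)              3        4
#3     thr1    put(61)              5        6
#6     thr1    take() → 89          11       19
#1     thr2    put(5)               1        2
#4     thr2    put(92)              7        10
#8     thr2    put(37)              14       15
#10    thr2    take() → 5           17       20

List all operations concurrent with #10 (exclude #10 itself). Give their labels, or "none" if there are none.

#10 runs from 17 to 20; window-overlapping ops are concurrent
#1 [1,2]: before
#2 [3,4]: before
#3 [5,6]: before
#4 [7,10]: before
#5 [8,9]: before
#6 [11,19]: concurrent
#7 [12,13]: before
#8 [14,15]: before
#9 [16,18]: concurrent

#6, #9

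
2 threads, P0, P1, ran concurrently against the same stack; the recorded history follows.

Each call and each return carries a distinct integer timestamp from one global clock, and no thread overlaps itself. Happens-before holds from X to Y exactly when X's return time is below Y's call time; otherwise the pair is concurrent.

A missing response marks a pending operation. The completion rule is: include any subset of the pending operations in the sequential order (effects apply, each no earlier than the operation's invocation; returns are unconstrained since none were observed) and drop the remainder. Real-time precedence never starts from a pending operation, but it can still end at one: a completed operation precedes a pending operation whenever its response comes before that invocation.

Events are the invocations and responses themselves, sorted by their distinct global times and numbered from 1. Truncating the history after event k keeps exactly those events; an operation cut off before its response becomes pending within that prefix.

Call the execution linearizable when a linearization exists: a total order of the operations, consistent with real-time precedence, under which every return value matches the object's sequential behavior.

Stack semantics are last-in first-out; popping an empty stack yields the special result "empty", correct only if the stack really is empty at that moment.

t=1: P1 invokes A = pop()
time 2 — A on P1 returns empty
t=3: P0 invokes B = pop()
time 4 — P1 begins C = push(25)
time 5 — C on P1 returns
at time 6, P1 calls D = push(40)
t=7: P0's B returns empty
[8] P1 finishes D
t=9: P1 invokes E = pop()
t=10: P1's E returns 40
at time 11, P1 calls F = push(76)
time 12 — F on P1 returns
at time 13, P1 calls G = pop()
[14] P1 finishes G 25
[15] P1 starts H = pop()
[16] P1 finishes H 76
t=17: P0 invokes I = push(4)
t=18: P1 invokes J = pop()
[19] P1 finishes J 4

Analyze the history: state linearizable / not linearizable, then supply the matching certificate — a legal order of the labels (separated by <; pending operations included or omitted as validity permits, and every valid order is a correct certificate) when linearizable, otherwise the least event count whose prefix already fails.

not linearizable — minimal violating prefix: 14 events

the violation lands at event 14, G's response at time 14: events 1..13 linearize, events 1..14 do not
every one of the 3 real-time-consistent orders over 7 completed stack ops fails the sequential spec
take A, B, C, D, E, F, G: step 7 already fails, because G pop() → 25 cannot occur there
take A, C, B, D, E, F, G: step 3 already fails, because B pop() → empty cannot occur there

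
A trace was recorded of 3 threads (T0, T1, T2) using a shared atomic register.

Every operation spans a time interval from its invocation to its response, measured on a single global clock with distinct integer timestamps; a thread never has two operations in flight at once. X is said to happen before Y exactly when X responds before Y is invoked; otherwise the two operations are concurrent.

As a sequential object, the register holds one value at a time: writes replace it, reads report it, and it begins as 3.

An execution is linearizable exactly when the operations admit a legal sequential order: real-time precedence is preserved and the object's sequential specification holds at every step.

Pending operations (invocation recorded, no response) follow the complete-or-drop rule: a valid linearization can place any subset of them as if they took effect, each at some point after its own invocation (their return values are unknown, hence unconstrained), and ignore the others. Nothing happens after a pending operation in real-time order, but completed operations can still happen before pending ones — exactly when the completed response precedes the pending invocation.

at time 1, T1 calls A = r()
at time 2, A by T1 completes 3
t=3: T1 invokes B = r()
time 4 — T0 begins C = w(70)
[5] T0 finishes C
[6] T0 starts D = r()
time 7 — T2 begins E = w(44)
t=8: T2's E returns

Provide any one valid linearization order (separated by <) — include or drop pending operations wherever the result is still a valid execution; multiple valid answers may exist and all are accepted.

A < B < C < D < E

step 1: A r() → 3 — value 3
step 2: B r() (pending, included) — value 3
step 3: C w(70) — value 70
step 4: D r() (pending, included) — value 70
step 5: E w(44) — value 44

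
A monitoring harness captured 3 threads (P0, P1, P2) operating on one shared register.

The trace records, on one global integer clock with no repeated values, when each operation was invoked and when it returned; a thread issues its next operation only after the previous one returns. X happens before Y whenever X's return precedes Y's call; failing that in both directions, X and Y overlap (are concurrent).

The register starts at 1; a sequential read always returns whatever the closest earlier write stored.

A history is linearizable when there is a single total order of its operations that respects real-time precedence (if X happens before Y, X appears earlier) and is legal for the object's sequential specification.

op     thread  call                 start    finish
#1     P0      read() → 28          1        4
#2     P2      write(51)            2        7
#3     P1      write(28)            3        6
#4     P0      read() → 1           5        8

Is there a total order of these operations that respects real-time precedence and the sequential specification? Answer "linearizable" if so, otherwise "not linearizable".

events 1..7 are fine; event 8 — the response of #4 at time 8 — makes the prefix non-linearizable
every one of the 12 real-time-consistent orders over 4 completed register ops fails the sequential spec
e.g. #1, #2, #3, #4: illegal at step 1, since #1 read() → 28 cannot apply there
e.g. #1, #2, #4, #3: illegal at step 1, since #1 read() → 28 cannot apply there

not linearizable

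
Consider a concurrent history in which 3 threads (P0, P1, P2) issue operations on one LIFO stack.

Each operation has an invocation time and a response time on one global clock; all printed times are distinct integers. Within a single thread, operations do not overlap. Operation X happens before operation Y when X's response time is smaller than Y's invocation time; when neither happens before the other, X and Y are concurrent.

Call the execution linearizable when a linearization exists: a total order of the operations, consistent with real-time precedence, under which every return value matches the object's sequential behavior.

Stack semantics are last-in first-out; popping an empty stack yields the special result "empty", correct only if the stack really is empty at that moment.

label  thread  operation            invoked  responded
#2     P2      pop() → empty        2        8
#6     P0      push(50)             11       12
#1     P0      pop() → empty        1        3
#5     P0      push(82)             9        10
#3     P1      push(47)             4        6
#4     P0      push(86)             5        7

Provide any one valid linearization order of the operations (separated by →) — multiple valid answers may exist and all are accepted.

#1 → #2 → #3 → #4 → #5 → #6

step 1: #1 pop() → empty — stack <>
step 2: #2 pop() → empty — stack <>
step 3: #3 push(47) — stack <47>
step 4: #4 push(86) — stack <47,86>
step 5: #5 push(82) — stack <47,86,82>
step 6: #6 push(50) — stack <47,86,82,50>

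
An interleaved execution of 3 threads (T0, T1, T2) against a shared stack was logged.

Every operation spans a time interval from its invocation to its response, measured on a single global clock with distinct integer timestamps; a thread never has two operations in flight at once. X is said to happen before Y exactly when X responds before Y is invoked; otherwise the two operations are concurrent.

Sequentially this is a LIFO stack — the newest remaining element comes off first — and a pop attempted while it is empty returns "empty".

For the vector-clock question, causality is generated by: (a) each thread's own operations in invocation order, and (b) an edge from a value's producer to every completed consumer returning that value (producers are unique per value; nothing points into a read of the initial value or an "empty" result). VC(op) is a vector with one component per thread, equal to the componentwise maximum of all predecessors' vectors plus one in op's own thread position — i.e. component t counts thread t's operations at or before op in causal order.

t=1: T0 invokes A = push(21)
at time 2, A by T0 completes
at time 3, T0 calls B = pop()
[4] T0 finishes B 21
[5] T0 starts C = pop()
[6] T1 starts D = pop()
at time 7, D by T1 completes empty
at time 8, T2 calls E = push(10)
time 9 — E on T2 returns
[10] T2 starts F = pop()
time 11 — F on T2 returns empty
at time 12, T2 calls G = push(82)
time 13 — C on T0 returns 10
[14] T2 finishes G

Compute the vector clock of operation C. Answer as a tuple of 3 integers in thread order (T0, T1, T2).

invoked at 8, E has no predecessors; its own T2 bump gives (0, 0, 1)
invoked at 6, D has no predecessors; its own T1 bump gives (0, 1, 0)
invoked at 1, A has no predecessors; its own T0 bump gives (1, 0, 0)
F (invocation 10): componentwise max over VC(E)=(0, 0, 1), +1 at T2, giving (0, 0, 2)
B (invocation 3): componentwise max over VC(A)=(1, 0, 0), +1 at T0, giving (2, 0, 0)
G (invocation 12): componentwise max over VC(F)=(0, 0, 2), +1 at T2, giving (0, 0, 3)
C (invocation 5): componentwise max over VC(B)=(2, 0, 0), VC(E)=(0, 0, 1), +1 at T0, giving (3, 0, 1)
target: VC(C) = (3, 0, 1)

(3, 0, 1)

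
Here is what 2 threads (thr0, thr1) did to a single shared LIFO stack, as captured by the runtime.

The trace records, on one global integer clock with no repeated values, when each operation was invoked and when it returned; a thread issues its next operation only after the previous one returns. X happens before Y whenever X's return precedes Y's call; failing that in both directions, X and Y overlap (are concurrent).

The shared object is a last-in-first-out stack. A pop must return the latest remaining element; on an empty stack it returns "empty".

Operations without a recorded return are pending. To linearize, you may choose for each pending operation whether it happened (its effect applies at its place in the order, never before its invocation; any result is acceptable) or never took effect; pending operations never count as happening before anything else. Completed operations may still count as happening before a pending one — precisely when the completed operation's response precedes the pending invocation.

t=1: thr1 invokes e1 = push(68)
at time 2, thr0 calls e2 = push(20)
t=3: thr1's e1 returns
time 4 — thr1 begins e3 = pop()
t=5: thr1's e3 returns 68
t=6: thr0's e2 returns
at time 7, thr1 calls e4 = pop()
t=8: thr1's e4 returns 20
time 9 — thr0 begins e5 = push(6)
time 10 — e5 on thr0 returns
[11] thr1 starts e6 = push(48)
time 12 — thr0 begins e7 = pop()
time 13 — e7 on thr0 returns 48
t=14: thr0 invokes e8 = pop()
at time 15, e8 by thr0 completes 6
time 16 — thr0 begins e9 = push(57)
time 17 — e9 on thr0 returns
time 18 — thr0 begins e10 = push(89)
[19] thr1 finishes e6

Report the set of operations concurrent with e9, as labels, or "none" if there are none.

overlap test against e9 [16,17]: concurrent iff the interval meets 16..17
e1 [1,3]: before
e2 [2,6]: before
e3 [4,5]: before
e4 [7,8]: before
e5 [9,10]: before
e6 [11,19]: concurrent
e7 [12,13]: before
e8 [14,15]: before
e10 [18,…): after

e6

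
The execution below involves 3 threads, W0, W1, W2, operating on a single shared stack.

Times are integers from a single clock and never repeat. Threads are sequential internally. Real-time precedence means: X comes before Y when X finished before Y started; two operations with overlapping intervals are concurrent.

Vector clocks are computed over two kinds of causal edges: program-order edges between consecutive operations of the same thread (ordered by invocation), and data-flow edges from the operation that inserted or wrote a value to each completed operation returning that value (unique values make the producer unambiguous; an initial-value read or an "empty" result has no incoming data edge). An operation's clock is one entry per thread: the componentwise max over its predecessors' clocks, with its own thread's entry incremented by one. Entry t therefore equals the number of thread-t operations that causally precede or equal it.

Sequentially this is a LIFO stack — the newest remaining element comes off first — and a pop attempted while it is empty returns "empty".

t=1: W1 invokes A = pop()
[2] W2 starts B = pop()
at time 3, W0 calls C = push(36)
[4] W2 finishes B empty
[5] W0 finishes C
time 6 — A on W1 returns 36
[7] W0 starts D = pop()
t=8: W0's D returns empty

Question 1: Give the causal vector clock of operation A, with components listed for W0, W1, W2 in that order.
Answer: (1, 1, 0)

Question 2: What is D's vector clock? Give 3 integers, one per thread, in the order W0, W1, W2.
Answer: (2, 0, 0)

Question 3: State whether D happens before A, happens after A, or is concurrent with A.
Answer: after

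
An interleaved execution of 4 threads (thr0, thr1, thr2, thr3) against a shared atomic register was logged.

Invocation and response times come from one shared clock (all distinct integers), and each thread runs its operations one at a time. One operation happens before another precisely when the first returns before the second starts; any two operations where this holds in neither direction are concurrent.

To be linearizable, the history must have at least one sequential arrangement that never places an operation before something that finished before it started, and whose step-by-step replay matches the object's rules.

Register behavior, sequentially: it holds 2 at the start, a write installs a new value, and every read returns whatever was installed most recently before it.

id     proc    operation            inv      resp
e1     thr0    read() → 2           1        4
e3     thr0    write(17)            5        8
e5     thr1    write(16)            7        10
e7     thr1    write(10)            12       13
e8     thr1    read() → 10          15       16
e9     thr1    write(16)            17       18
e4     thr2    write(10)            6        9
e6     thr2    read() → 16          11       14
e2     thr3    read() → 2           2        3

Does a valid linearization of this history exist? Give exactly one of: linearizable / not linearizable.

witness order: e1, e2, e3, e4, e5, e6, e7, e8, e9
step 1: e1 read() → 2 — value 2
step 2: e2 read() → 2 — value 2
step 3: e3 write(17) — value 17
step 4: e4 write(10) — value 10
step 5: e5 write(16) — value 16
step 6: e6 read() → 16 — value 16
step 7: e7 write(10) — value 10
step 8: e8 read() → 10 — value 10
step 9: e9 write(16) — value 16

linearizable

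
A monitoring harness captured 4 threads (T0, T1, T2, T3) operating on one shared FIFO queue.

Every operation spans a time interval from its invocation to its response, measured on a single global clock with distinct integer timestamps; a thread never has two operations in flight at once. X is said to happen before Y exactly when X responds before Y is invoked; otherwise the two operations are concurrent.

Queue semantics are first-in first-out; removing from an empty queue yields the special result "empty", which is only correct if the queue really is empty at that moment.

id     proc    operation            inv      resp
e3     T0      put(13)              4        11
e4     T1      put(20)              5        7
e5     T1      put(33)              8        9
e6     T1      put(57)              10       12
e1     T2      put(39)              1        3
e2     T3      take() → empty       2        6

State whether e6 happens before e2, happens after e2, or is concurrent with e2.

e6 spans [10,12], e2 spans [2,6]
resp(e2)=6 < inv(e6)=10

after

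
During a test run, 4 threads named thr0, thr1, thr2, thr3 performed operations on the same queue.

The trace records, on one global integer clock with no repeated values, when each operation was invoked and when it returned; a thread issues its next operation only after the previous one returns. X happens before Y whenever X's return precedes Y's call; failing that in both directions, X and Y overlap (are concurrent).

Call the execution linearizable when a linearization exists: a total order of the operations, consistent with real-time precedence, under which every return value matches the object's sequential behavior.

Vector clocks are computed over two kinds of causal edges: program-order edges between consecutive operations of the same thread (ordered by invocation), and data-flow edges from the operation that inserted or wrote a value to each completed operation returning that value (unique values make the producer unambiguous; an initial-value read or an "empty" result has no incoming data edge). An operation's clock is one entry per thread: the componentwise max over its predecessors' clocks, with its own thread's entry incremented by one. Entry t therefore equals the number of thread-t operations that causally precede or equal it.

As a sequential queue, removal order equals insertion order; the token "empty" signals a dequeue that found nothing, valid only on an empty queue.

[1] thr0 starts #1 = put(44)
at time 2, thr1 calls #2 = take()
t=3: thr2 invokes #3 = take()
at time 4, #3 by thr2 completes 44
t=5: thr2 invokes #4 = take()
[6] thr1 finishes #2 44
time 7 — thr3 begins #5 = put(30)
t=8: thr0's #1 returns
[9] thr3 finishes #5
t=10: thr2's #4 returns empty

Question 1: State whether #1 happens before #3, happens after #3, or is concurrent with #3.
Answer: concurrent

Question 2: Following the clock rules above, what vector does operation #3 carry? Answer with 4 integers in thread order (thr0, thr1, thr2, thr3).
Answer: (1, 0, 1, 0)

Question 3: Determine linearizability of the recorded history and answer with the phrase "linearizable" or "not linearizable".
not linearizable

prefix check: 1..5 passes, 1..6 fails once #2's time-6 response joins
no legal order exists: 2 real-time-consistent candidates over 2 completed queue operations, all rejected
every completion of the 2 pending operations (#1, #4) was checked; none linearizes
one such order, #2, #3 (pending dropped), breaks at step 1 where #2 take() → 44 is illegal
one such order, #3, #2 (pending dropped), breaks at step 1 where #3 take() → 44 is illegal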